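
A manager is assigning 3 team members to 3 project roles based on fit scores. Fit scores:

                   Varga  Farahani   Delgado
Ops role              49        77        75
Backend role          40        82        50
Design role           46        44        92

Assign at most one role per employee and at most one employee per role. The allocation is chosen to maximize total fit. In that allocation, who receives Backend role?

This is a one-to-one assignment (maximum-weight bipartite matching).
Optimal: Varga→Ops role (49 pts), Farahani→Backend role (82 pts), Delgado→Design role (92 pts) — total 49+82+92 = 223 pts.
Column-greedy (each role in turn goes to its best remaining employee) gives 173 pts, worse by 50.
Swapping Varga↔Delgado (Varga→Design role 46 pts, Delgado→Ops role 75 pts) loses 20.
Every other assignment is strictly worse.

Farahani receives Backend role.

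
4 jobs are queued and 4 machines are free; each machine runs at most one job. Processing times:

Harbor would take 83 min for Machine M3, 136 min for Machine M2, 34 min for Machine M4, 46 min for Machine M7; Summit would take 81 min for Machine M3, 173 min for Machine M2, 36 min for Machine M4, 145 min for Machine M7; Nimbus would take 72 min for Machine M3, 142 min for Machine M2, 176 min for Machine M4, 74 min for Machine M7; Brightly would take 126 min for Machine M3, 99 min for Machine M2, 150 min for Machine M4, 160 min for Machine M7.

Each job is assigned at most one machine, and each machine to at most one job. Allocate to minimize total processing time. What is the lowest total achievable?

Minimum total: 253 min

Optimal: Harbor→Machine M7 (46 min), Summit→Machine M4 (36 min), Nimbus→Machine M3 (72 min), Brightly→Machine M2 (99 min) — total 46+36+72+99 = 253 min.
Min-entry greedy (repeatedly take the single cheapest remaining cell) gives 350 min, worse by 97.
Next-best assignment: Harbor→Machine M4, Summit→Machine M3, Nimbus→Machine M7, Brightly→Machine M2 = 288 min.
Checked against all permutations: 253 min is optimal.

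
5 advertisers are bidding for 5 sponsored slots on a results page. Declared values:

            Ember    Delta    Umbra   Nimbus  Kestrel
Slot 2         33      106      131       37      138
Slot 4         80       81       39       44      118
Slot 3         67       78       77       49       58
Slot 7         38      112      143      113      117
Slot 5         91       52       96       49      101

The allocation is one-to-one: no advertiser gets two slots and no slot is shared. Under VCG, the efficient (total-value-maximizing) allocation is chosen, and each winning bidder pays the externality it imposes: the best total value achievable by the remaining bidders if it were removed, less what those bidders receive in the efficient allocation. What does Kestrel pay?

Kestrel pays $3.

Efficient allocation: Ember→Slot 5 ($91), Delta→Slot 3 ($78), Umbra→Slot 2 ($131), Nimbus→Slot 7 ($113), Kestrel→Slot 4 ($118); total welfare W = $531.
Kestrel receives Slot 4 at value $118, so the others get W − 118 = $413.
Without Kestrel: best allocation of the remaining 4 bidders over all 5 slots is Ember→Slot 5 ($91), Delta→Slot 4 ($81), Umbra→Slot 2 ($131), Nimbus→Slot 7 ($113), total $416.
VCG payment = (others' best without Kestrel) − (others' welfare with Kestrel) = 416 − 413 = $3.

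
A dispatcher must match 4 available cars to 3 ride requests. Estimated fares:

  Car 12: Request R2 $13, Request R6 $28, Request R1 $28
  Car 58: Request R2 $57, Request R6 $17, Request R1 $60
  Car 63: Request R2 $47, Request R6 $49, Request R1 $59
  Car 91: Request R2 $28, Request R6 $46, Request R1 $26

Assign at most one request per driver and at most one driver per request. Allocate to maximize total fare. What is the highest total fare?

Maximum total: $162

Treat this as an assignment problem: match each driver to one request.
Optimal: Car 58→Request R2 ($57), Car 91→Request R6 ($46), Car 63→Request R1 ($59) — total 57+46+59 = $162.
Next-best assignment: Car 63→Request R2, Car 91→Request R6, Car 58→Request R1 = $153.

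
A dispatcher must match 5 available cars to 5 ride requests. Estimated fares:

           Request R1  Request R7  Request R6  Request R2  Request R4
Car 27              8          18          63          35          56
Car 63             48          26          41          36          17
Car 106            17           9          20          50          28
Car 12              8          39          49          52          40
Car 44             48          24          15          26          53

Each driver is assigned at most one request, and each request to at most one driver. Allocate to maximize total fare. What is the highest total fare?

Maximum total: $253

This is the linear assignment problem.
Optimal: Car 27→Request R6 ($63), Car 63→Request R1 ($48), Car 106→Request R2 ($50), Car 12→Request R7 ($39), Car 44→Request R4 ($53) — total 63+48+50+39+53 = $253.
Row-greedy (each driver in turn takes its best remaining request) gives $225, worse by 28.
Every other assignment is strictly worse.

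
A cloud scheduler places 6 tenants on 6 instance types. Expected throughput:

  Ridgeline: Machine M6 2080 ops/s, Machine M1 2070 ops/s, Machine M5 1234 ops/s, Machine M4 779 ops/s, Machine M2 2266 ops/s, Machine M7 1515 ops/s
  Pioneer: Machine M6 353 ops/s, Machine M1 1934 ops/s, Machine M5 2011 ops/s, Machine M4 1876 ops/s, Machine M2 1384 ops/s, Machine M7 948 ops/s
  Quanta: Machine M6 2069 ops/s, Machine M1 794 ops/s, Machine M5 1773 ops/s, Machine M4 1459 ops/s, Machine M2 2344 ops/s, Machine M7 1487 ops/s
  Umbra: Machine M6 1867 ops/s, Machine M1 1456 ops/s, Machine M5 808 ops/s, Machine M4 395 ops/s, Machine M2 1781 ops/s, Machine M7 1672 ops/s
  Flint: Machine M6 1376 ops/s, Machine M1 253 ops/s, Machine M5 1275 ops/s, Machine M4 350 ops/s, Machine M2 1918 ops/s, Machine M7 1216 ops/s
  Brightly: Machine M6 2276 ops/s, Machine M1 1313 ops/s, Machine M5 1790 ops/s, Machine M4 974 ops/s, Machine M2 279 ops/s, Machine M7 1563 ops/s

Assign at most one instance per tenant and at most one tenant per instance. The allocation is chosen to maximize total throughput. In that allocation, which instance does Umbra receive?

Umbra receives Machine M7.

Optimal: Ridgeline→Machine M1 (2070 ops/s), Pioneer→Machine M4 (1876 ops/s), Quanta→Machine M5 (1773 ops/s), Umbra→Machine M7 (1672 ops/s), Flint→Machine M2 (1918 ops/s), Brightly→Machine M6 (2276 ops/s) — total 2070+1876+1773+1672+1918+2276 = 11585 ops/s.
Next-best assignment: Ridgeline→Machine M1, Pioneer→Machine M4, Quanta→Machine M2, Umbra→Machine M7, Flint→Machine M5, Brightly→Machine M6 = 11513 ops/s.
No other one-to-one assignment exceeds 11585 ops/s.
Umbra's own top instance is Machine M6 (1867 ops/s), but forcing Umbra→Machine M6 and reassigning the rest optimally gives only 11163 ops/s — worse by 422.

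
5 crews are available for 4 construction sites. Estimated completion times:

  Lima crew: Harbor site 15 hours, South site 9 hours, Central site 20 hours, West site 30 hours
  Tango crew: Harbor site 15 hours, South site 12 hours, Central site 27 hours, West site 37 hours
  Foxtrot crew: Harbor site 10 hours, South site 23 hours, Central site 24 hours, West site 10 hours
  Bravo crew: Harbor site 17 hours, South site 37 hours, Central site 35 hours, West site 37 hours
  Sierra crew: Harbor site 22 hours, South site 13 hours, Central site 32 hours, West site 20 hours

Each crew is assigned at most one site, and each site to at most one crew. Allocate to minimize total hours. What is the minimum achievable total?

Minimum total: 58 hours

This is the linear assignment problem.
Optimal: Tango crew→Harbor site (15 hours), Sierra crew→South site (13 hours), Lima crew→Central site (20 hours), Foxtrot crew→West site (10 hours) — total 15+13+20+10 = 58 hours.
Column-greedy (each site in turn goes to its cheapest remaining crew) gives 66 hours, worse by 8.
Next-best assignment: Bravo crew→Harbor site, Tango crew→South site, Lima crew→Central site, Foxtrot crew→West site = 59 hours.
Checked against all permutations: 58 hours is optimal.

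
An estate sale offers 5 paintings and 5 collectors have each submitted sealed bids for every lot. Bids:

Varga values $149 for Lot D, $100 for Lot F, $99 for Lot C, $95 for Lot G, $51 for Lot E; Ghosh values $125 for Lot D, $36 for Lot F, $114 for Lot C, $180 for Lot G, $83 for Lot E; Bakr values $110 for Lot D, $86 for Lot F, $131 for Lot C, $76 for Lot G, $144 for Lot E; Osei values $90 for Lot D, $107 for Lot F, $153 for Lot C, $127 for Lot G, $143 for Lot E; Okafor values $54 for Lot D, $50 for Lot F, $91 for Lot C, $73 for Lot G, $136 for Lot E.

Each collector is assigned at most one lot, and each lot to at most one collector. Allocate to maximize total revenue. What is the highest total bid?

Maximum total: $704

Optimal: Varga→Lot D ($149), Ghosh→Lot G ($180), Bakr→Lot F ($86), Osei→Lot C ($153), Okafor→Lot E ($136) — total 149+180+86+153+136 = $704.
Row-greedy (each collector in turn takes its best remaining lot) gives $676, worse by 28.
Next-best assignment: Varga→Lot D, Ghosh→Lot G, Bakr→Lot C, Osei→Lot F, Okafor→Lot E = $703.
Checked against all permutations: $704 is optimal.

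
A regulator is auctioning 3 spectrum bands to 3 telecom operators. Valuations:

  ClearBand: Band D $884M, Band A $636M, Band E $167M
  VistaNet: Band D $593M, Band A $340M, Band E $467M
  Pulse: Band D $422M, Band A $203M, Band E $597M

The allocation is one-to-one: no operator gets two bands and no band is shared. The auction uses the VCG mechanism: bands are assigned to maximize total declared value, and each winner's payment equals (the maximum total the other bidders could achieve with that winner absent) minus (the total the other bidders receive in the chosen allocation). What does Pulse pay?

Pulse pays $122M.

Efficient allocation: ClearBand→Band A ($636M), VistaNet→Band D ($593M), Pulse→Band E ($597M); total welfare W = $1826M.
Pulse receives Band E at value $597M, so the others get W − 597 = $1229M.
Without Pulse: best allocation of the remaining 2 bidders over all 3 bands is ClearBand→Band D ($884M), VistaNet→Band E ($467M), total $1351M.
VCG payment = (others' best without Pulse) − (others' welfare with Pulse) = 1351 − 1229 = $122M.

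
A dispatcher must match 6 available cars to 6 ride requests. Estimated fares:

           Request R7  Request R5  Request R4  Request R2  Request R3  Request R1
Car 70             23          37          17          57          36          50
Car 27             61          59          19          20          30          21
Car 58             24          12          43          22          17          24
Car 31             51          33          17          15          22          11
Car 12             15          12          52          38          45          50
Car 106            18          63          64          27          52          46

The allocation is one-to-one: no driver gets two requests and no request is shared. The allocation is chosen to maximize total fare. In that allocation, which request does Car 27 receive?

Optimal: Car 70→Request R2 ($57), Car 27→Request R5 ($59), Car 58→Request R4 ($43), Car 31→Request R7 ($51), Car 12→Request R1 ($50), Car 106→Request R3 ($52) — total 57+59+43+51+50+52 = $312.
Max-entry greedy (repeatedly take the single best remaining cell) gives $282, worse by 30.
Car 27's own top request is Request R7 ($61), but forcing Car 27→Request R7 and reassigning the rest optimally gives only $296 — worse by 16.

Car 27 receives Request R5.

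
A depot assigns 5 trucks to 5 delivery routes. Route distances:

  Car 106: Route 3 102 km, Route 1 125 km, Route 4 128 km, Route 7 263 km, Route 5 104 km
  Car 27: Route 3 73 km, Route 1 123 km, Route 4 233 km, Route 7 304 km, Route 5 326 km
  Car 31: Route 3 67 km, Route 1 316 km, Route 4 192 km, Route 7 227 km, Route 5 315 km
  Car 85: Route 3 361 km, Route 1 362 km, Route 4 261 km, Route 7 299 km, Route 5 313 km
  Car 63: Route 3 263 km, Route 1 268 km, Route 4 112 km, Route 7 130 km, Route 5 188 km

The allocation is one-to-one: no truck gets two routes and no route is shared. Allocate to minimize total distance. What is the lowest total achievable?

Min total: 685 km

Optimal: Car 106→Route 5 (104 km), Car 27→Route 1 (123 km), Car 31→Route 3 (67 km), Car 85→Route 4 (261 km), Car 63→Route 7 (130 km) — total 104+123+67+261+130 = 685 km.
Column-greedy (each route in turn goes to its cheapest remaining truck) gives 878 km, worse by 193.
Every other assignment is strictly worse.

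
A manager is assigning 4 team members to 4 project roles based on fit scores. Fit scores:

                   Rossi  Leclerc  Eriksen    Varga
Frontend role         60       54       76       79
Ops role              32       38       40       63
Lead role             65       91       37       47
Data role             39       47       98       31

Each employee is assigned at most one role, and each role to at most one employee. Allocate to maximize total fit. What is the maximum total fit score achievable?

Maximum total: 312 pts

Treat this as an assignment problem: match each employee to one role.
Optimal: Rossi→Frontend role (60 pts), Leclerc→Lead role (91 pts), Eriksen→Data role (98 pts), Varga→Ops role (63 pts) — total 60+91+98+63 = 312 pts.
Next-best assignment: Rossi→Ops role, Leclerc→Lead role, Eriksen→Data role, Varga→Frontend role = 300 pts.
Swapping Eriksen↔Varga (Eriksen→Ops role 40 pts, Varga→Data role 31 pts) loses 90.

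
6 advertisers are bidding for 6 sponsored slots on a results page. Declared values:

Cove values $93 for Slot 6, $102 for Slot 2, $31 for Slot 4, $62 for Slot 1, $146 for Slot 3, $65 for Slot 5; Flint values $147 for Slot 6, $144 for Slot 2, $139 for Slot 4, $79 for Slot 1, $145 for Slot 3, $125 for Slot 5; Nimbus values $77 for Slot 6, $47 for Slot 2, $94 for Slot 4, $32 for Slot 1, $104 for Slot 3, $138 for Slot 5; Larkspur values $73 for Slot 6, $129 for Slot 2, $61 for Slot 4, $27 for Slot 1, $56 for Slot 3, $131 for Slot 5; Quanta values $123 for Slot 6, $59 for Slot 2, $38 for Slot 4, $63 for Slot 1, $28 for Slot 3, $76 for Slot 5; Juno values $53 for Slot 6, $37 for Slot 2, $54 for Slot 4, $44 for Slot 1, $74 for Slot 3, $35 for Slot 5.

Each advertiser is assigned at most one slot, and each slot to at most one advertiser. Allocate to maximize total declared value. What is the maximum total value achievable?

Maximum total: $719

This is the linear assignment problem.
Optimal: Cove→Slot 3 ($146), Flint→Slot 4 ($139), Nimbus→Slot 5 ($138), Larkspur→Slot 2 ($129), Quanta→Slot 6 ($123), Juno→Slot 1 ($44) — total 146+139+138+129+123+44 = $719.
Max-entry greedy (repeatedly take the single best remaining cell) gives $677, worse by 42.
Swapping Flint↔Juno (Flint→Slot 1 $79, Juno→Slot 4 $54) loses 50.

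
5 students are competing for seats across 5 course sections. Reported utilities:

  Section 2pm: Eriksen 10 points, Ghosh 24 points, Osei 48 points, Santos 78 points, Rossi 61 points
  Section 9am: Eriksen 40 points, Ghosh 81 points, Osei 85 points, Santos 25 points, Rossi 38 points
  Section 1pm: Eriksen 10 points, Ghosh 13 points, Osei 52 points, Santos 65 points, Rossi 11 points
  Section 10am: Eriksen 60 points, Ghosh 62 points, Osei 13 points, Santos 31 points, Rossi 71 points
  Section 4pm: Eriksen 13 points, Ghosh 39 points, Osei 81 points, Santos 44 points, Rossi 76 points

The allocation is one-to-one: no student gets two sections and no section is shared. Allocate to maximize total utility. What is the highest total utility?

Maximum total: 348 points

Optimal: Eriksen→Section 10am (60 points), Ghosh→Section 9am (81 points), Osei→Section 4pm (81 points), Santos→Section 1pm (65 points), Rossi→Section 2pm (61 points) — total 60+81+81+65+61 = 348 points.
Max-entry greedy (repeatedly take the single best remaining cell) gives 311 points, worse by 37.
Swapping Ghosh↔Rossi (Ghosh→Section 2pm 24 points, Rossi→Section 9am 38 points) loses 80.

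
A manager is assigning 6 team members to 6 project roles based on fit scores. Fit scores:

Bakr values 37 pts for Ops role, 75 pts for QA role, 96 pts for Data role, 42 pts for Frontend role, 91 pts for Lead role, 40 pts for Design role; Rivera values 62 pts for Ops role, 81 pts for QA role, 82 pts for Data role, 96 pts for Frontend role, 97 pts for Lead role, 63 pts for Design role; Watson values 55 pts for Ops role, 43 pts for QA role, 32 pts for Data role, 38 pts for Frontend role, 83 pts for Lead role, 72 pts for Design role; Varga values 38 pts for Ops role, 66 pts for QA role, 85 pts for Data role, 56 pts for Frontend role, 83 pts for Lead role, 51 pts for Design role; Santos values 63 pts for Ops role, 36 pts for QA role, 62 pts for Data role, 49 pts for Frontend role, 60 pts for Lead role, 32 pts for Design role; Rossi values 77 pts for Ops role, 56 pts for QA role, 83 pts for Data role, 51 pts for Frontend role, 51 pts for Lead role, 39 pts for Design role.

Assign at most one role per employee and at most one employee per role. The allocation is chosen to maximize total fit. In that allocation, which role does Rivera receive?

Rivera receives Frontend role.

This is the linear assignment problem.
Optimal: Bakr→QA role (75 pts), Rivera→Frontend role (96 pts), Watson→Design role (72 pts), Varga→Lead role (83 pts), Santos→Ops role (63 pts), Rossi→Data role (83 pts) — total 75+96+72+83+63+83 = 472 pts.
Column-greedy (each role in turn goes to its best remaining employee) gives 425 pts, worse by 47.
Swapping Santos↔Bakr (Santos→QA role 36 pts, Bakr→Ops role 37 pts) loses 65.
Rivera's own top role is Lead role (97 pts), but forcing Rivera→Lead role and reassigning the rest optimally gives only 457 pts — worse by 15.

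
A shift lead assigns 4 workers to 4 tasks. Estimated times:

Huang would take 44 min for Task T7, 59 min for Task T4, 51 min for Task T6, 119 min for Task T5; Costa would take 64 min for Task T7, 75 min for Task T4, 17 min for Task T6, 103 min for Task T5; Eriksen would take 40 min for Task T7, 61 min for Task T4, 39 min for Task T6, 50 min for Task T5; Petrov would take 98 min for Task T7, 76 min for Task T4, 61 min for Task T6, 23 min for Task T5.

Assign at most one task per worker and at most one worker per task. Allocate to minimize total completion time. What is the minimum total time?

Min total: 139 min

Treat this as an assignment problem: match each worker to one task.
Optimal: Huang→Task T4 (59 min), Costa→Task T6 (17 min), Eriksen→Task T7 (40 min), Petrov→Task T5 (23 min) — total 59+17+40+23 = 139 min.
Next-best assignment: Huang→Task T7, Costa→Task T6, Eriksen→Task T4, Petrov→Task T5 = 145 min.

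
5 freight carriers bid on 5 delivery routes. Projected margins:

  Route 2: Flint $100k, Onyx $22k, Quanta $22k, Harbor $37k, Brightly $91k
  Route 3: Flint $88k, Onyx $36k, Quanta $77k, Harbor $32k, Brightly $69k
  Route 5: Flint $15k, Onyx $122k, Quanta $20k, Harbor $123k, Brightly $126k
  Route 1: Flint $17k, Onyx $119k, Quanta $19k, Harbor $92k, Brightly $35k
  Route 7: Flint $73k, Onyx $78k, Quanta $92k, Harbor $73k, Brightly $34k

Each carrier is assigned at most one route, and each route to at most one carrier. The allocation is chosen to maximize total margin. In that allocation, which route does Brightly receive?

Brightly receives Route 2.

Optimal: Flint→Route 3 ($88k), Onyx→Route 1 ($119k), Quanta→Route 7 ($92k), Harbor→Route 5 ($123k), Brightly→Route 2 ($91k) — total 88+119+92+123+91 = $513k.
Row-greedy (each carrier in turn takes its best remaining route) gives $475k, worse by 38.
Next-best assignment: Flint→Route 2, Onyx→Route 1, Quanta→Route 7, Harbor→Route 5, Brightly→Route 3 = $503k.
Brightly's own top route is Route 5 ($126k), but forcing Brightly→Route 5 and reassigning the rest optimally gives only $495k — worse by 18.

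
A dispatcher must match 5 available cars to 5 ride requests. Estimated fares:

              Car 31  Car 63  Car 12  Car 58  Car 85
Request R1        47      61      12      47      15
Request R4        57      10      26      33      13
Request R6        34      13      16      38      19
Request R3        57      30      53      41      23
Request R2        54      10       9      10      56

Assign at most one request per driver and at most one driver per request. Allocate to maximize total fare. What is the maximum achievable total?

Maximum total: $265

Optimal: Car 31→Request R4 ($57), Car 63→Request R1 ($61), Car 12→Request R3 ($53), Car 58→Request R6 ($38), Car 85→Request R2 ($56) — total 57+61+53+38+56 = $265.
Next-best assignment: Car 31→Request R3, Car 63→Request R1, Car 12→Request R4, Car 58→Request R6, Car 85→Request R2 = $238.
Swapping Car 63↔Car 31 (Car 63→Request R4 $10, Car 31→Request R1 $47) loses 61.
Checked against all permutations: $265 is optimal.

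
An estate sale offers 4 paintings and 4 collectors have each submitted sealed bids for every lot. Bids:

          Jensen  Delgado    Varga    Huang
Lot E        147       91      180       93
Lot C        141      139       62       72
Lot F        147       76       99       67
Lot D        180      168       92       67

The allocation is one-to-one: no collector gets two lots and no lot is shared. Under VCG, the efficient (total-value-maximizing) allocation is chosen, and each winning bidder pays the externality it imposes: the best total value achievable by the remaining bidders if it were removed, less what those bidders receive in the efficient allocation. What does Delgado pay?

Delgado pays $33.

Efficient allocation: Jensen→Lot F ($147), Delgado→Lot D ($168), Varga→Lot E ($180), Huang→Lot C ($72); total welfare W = $567.
Delgado receives Lot D at value $168, so the others get W − 168 = $399.
Without Delgado: best allocation of the remaining 3 bidders over all 4 lots is Jensen→Lot D ($180), Varga→Lot E ($180), Huang→Lot C ($72), total $432.
VCG payment = (others' best without Delgado) − (others' welfare with Delgado) = 432 − 399 = $33.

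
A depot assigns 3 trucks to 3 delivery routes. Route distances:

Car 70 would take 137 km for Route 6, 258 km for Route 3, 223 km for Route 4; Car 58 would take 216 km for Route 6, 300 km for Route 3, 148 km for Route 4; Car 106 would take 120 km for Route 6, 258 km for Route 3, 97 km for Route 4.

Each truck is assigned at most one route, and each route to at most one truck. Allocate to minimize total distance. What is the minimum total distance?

Min total: 526 km

Optimal: Car 70→Route 3 (258 km), Car 58→Route 4 (148 km), Car 106→Route 6 (120 km) — total 258+148+120 = 526 km.
Min-entry greedy (repeatedly take the single cheapest remaining cell) gives 534 km, worse by 8.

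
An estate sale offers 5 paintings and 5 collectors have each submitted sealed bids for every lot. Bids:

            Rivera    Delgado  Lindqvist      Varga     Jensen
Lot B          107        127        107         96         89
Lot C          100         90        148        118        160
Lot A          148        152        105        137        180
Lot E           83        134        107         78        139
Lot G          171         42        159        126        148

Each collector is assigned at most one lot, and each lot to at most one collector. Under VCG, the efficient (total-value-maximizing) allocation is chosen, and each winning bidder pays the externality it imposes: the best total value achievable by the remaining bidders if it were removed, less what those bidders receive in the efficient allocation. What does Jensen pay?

Jensen pays $41.

Efficient allocation: Rivera→Lot G ($171), Delgado→Lot E ($134), Lindqvist→Lot C ($148), Varga→Lot B ($96), Jensen→Lot A ($180); total welfare W = $729.
Jensen receives Lot A at value $180, so the others get W − 180 = $549.
Without Jensen: best allocation of the remaining 4 bidders over all 5 lots is Rivera→Lot G ($171), Delgado→Lot E ($134), Lindqvist→Lot C ($148), Varga→Lot A ($137), total $590.
VCG payment = (others' best without Jensen) − (others' welfare with Jensen) = 590 − 549 = $41.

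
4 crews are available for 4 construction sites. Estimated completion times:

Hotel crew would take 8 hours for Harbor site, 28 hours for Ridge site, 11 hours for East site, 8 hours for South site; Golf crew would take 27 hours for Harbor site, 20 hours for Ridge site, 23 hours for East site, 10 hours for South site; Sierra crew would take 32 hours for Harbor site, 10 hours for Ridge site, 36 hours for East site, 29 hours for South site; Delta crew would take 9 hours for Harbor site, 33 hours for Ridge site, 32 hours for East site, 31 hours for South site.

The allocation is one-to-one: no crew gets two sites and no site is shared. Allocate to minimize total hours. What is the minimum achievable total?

Minimum total: 40 hours

Optimal: Hotel crew→East site (11 hours), Golf crew→South site (10 hours), Sierra crew→Ridge site (10 hours), Delta crew→Harbor site (9 hours) — total 11+10+10+9 = 40 hours.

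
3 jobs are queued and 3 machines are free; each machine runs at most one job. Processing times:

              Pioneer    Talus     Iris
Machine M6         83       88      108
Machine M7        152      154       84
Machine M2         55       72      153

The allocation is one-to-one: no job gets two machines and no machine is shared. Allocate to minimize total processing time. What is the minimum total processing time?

This is the linear assignment problem.
Optimal: Pioneer→Machine M2 (55 min), Talus→Machine M6 (88 min), Iris→Machine M7 (84 min) — total 55+88+84 = 227 min.
Column-greedy (each machine in turn goes to its cheapest remaining job) gives 239 min, worse by 12.
No other one-to-one assignment undercuts 227 min.

Min total: 227 min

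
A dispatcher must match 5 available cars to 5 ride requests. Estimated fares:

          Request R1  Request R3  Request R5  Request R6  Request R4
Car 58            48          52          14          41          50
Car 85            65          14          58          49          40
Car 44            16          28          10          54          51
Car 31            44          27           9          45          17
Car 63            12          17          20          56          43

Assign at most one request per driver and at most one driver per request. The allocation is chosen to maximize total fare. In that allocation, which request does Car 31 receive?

Car 31 receives Request R1.

This is a one-to-one assignment (maximum-weight bipartite matching).
Optimal: Car 58→Request R3 ($52), Car 85→Request R5 ($58), Car 44→Request R4 ($51), Car 31→Request R1 ($44), Car 63→Request R6 ($56) — total 52+58+51+44+56 = $261.
Row-greedy (each driver in turn takes its best remaining request) gives $208, worse by 53.
Swapping Car 44↔Car 63 (Car 44→Request R6 $54, Car 63→Request R4 $43) loses 10.
No other one-to-one assignment exceeds $261.
Car 31's own top request is Request R6 ($45), but forcing Car 31→Request R6 and reassigning the rest optimally gives only $233 — worse by 28.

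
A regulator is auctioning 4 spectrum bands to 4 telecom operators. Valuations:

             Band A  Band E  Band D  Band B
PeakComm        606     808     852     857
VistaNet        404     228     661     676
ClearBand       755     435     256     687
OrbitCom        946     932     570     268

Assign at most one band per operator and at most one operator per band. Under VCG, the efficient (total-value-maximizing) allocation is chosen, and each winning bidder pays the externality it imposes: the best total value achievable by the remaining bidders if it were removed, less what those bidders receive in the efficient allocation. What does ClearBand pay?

ClearBand pays $14M.

Efficient allocation: PeakComm→Band D ($852M), VistaNet→Band B ($676M), ClearBand→Band A ($755M), OrbitCom→Band E ($932M); total welfare W = $3215M.
ClearBand receives Band A at value $755M, so the others get W − 755 = $2460M.
Without ClearBand: best allocation of the remaining 3 bidders over all 4 bands is PeakComm→Band D ($852M), VistaNet→Band B ($676M), OrbitCom→Band A ($946M), total $2474M.
VCG payment = (others' best without ClearBand) − (others' welfare with ClearBand) = 2474 − 2460 = $14M.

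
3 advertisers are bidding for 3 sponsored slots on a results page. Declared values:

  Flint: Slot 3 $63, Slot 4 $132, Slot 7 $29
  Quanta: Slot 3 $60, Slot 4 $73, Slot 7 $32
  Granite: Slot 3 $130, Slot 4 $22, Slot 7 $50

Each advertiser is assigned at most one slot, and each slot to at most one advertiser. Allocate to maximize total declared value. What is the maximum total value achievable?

Maximum total: $294

Optimal: Flint→Slot 4 ($132), Quanta→Slot 7 ($32), Granite→Slot 3 ($130) — total 132+32+130 = $294.
Row-greedy (each advertiser in turn takes its best remaining slot) gives $242, worse by 52.
Next-best assignment: Flint→Slot 4, Quanta→Slot 3, Granite→Slot 7 = $242.
No other one-to-one assignment exceeds $294.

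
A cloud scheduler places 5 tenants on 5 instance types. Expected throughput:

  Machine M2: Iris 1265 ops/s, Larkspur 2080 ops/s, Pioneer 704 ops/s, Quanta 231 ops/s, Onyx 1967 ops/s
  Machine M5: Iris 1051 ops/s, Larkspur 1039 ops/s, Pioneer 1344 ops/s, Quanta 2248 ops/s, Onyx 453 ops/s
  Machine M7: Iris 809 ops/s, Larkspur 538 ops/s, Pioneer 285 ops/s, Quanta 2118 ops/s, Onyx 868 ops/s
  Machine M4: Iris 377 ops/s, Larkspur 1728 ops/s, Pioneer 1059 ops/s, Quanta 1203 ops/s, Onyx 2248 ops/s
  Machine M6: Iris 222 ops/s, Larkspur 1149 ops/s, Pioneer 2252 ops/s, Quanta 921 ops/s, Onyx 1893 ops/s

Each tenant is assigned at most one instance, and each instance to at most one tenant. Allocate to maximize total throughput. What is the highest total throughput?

Max total: 9749 ops/s

Treat this as an assignment problem: match each tenant to one instance.
Optimal: Iris→Machine M5 (1051 ops/s), Larkspur→Machine M2 (2080 ops/s), Pioneer→Machine M6 (2252 ops/s), Quanta→Machine M7 (2118 ops/s), Onyx→Machine M4 (2248 ops/s) — total 1051+2080+2252+2118+2248 = 9749 ops/s.
Max-entry greedy (repeatedly take the single best remaining cell) gives 9637 ops/s, worse by 112.
Next-best assignment: Iris→Machine M7, Larkspur→Machine M2, Pioneer→Machine M6, Quanta→Machine M5, Onyx→Machine M4 = 9637 ops/s.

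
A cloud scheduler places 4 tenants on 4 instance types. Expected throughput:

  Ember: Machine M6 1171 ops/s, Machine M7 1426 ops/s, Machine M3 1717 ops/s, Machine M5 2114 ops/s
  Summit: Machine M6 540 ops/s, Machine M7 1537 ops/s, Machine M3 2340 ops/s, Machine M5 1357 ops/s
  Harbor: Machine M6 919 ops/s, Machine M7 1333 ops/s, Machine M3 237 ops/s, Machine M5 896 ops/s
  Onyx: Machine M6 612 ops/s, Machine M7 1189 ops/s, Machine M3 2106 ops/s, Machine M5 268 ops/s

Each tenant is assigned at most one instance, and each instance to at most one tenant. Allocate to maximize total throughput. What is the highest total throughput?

Optimal: Ember→Machine M5 (2114 ops/s), Summit→Machine M7 (1537 ops/s), Harbor→Machine M6 (919 ops/s), Onyx→Machine M3 (2106 ops/s) — total 2114+1537+919+2106 = 6676 ops/s.
Column-greedy (each instance in turn goes to its best remaining tenant) gives 5710 ops/s, worse by 966.
Next-best assignment: Ember→Machine M5, Summit→Machine M3, Harbor→Machine M6, Onyx→Machine M7 = 6562 ops/s.
No other one-to-one assignment exceeds 6676 ops/s.

Maximum total: 6676 ops/s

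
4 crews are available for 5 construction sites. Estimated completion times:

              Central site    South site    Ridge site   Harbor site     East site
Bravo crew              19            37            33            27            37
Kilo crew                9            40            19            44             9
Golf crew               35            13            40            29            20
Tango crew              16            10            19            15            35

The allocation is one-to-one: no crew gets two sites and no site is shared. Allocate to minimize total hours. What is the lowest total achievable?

Min total: 56 hours

This is a one-to-one assignment (minimum-cost bipartite matching).
Optimal: Bravo crew→Central site (19 hours), Kilo crew→East site (9 hours), Golf crew→South site (13 hours), Tango crew→Harbor site (15 hours) — total 19+9+13+15 = 56 hours.
Column-greedy (each site in turn goes to its cheapest remaining crew) gives 81 hours, worse by 25.
Next-best assignment: Bravo crew→Central site, Kilo crew→East site, Golf crew→South site, Tango crew→Ridge site = 60 hours.
Checked against all permutations: 56 hours is optimal.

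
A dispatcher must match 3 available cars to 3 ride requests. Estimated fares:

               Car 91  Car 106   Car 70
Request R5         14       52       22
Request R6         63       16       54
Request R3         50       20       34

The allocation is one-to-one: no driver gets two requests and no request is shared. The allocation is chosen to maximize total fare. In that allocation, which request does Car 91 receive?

Optimal: Car 91→Request R3 ($50), Car 106→Request R5 ($52), Car 70→Request R6 ($54) — total 50+52+54 = $156.
Row-greedy (each driver in turn takes its best remaining request) gives $149, worse by 7.
No other one-to-one assignment exceeds $156.
Car 91's own top request is Request R6 ($63), but forcing Car 91→Request R6 and reassigning the rest optimally gives only $149 — worse by 7.

Car 91 receives Request R3.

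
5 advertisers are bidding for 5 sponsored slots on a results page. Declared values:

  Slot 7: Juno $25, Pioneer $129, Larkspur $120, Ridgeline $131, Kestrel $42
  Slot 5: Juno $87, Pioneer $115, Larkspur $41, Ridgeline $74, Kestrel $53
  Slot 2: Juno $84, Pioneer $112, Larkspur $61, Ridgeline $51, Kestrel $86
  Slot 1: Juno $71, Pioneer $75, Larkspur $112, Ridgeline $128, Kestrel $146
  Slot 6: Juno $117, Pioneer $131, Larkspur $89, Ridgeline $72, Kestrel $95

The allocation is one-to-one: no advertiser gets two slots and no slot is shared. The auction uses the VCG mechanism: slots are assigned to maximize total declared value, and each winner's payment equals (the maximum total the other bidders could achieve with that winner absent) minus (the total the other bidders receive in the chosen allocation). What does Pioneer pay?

Efficient allocation: Juno→Slot 6 ($117), Pioneer→Slot 5 ($115), Larkspur→Slot 2 ($61), Ridgeline→Slot 7 ($131), Kestrel→Slot 1 ($146); total welfare W = $570.
Pioneer receives Slot 5 at value $115, so the others get W − 115 = $455.
Without Pioneer: best allocation of the remaining 4 bidders over all 5 slots is Juno→Slot 6 ($117), Larkspur→Slot 7 ($120), Ridgeline→Slot 5 ($74), Kestrel→Slot 1 ($146), total $457.
VCG payment = (others' best without Pioneer) − (others' welfare with Pioneer) = 457 − 455 = $2.

Pioneer pays $2.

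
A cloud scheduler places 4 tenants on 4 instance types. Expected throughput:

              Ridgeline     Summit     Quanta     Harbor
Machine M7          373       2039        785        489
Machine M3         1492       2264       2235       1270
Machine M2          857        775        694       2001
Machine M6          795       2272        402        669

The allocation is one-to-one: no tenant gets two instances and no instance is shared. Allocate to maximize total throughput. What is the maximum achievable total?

Max total: 7070 ops/s

Optimal: Ridgeline→Machine M6 (795 ops/s), Summit→Machine M7 (2039 ops/s), Quanta→Machine M3 (2235 ops/s), Harbor→Machine M2 (2001 ops/s) — total 795+2039+2235+2001 = 7070 ops/s.
Max-entry greedy (repeatedly take the single best remaining cell) gives 6881 ops/s, worse by 189.
Swapping Summit↔Quanta (Summit→Machine M3 2264 ops/s, Quanta→Machine M7 785 ops/s) loses 1225.
Every other assignment is strictly worse.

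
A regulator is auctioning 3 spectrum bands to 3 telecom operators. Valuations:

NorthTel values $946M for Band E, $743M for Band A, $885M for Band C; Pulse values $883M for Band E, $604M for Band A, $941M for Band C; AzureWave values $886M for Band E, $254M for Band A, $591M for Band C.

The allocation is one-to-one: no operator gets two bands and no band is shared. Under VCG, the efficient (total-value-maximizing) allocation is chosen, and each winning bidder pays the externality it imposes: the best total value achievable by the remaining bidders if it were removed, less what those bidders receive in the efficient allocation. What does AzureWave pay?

Efficient allocation: NorthTel→Band A ($743M), Pulse→Band C ($941M), AzureWave→Band E ($886M); total welfare W = $2570M.
AzureWave receives Band E at value $886M, so the others get W − 886 = $1684M.
Without AzureWave: best allocation of the remaining 2 bidders over all 3 bands is NorthTel→Band E ($946M), Pulse→Band C ($941M), total $1887M.
VCG payment = (others' best without AzureWave) − (others' welfare with AzureWave) = 1887 − 1684 = $203M.

AzureWave pays $203M.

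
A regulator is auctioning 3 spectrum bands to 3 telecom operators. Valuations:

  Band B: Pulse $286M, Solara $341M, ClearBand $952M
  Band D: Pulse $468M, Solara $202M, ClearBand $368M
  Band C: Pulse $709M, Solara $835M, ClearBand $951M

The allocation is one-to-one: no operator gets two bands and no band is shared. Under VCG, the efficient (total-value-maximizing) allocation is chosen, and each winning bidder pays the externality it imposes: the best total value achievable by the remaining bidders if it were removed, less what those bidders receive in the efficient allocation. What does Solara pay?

Solara pays $241M.

Efficient allocation: Pulse→Band D ($468M), Solara→Band C ($835M), ClearBand→Band B ($952M); total welfare W = $2255M.
Solara receives Band C at value $835M, so the others get W − 835 = $1420M.
Without Solara: best allocation of the remaining 2 bidders over all 3 bands is Pulse→Band C ($709M), ClearBand→Band B ($952M), total $1661M.
VCG payment = (others' best without Solara) − (others' welfare with Solara) = 1661 − 1420 = $241M.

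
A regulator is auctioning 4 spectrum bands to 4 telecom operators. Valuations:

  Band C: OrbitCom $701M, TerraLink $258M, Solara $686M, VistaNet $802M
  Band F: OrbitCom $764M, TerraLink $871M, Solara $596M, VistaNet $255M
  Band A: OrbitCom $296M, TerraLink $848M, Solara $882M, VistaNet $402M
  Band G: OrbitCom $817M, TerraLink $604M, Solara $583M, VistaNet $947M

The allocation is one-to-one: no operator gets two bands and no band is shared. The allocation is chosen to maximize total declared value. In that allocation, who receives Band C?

Treat this as an assignment problem: match each operator to one band.
Optimal: OrbitCom→Band C ($701M), TerraLink→Band F ($871M), Solara→Band A ($882M), VistaNet→Band G ($947M) — total 701+871+882+947 = $3401M.
Column-greedy (each band in turn goes to its best remaining operator) gives $3372M, worse by 29.
Swapping OrbitCom↔VistaNet (OrbitCom→Band G $817M, VistaNet→Band C $802M) loses 29.
OrbitCom's own top band is Band G ($817M), but forcing OrbitCom→Band G and reassigning the rest optimally gives only $3372M — worse by 29.

OrbitCom receives Band C.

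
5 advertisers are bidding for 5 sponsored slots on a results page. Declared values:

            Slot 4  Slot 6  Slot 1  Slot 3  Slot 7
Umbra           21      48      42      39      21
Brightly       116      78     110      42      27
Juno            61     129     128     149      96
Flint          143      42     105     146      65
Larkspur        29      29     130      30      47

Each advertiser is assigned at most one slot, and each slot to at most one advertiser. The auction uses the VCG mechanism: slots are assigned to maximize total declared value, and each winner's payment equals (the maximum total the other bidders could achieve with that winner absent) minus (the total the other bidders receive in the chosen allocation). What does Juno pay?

Juno pays $27.

Efficient allocation: Umbra→Slot 7 ($21), Brightly→Slot 4 ($116), Juno→Slot 6 ($129), Flint→Slot 3 ($146), Larkspur→Slot 1 ($130); total welfare W = $542.
Juno receives Slot 6 at value $129, so the others get W − 129 = $413.
Without Juno: best allocation of the remaining 4 bidders over all 5 slots is Umbra→Slot 6 ($48), Brightly→Slot 4 ($116), Flint→Slot 3 ($146), Larkspur→Slot 1 ($130), total $440.
VCG payment = (others' best without Juno) − (others' welfare with Juno) = 440 − 413 = $27.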